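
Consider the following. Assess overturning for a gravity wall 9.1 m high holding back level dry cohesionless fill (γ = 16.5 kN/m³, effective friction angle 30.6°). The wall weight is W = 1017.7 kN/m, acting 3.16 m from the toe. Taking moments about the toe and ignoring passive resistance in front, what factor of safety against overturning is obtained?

K_a = tan²(45° − 30.6°/2) = 0.3253.
P_a = ½K_aγH² = 0.5×0.3253×16.5×9.1² = 222.3 kN/m, acting at H/3 = 3.033 m above the base.
Overturning moment M_o = P_a × H/3 = 222.3 × 3.033 = 674.2.
Resisting moment M_r = W × 3.16 = 1017.7 × 3.16 = 3216.
FS_overturning = M_r/M_o = 3216/674.2 = 4.770.

4.77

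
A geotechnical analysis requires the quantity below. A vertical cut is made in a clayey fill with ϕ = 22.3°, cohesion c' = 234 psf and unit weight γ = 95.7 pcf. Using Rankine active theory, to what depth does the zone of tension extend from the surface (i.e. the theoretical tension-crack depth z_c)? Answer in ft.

K_a = tan²(45° − 22.3°/2) = 0.4498; √K_a = 0.6707.
The active pressure is zero where K_a γ z = 2c√K_a, so z_c = 2c/(γ√K_a) = 2×234/(95.7×0.6707) = 7.291 ft.

7.29 ft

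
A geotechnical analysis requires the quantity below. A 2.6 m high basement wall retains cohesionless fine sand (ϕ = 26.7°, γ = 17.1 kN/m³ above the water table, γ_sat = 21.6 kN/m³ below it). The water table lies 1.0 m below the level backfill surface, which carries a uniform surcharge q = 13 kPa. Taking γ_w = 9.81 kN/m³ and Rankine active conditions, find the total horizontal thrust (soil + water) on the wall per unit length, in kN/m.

44.8 kN/m

K_a = tan²(45° − φ/2) = 0.3800.
γ' = 21.6 − 9.81 = 11.79 kN/m³. h₂ = H − d_w = 1.6 m.
σ'_h: at surface K_a·q = 4.939; at WT K_a(q+γd_w) = 11.44; at base K_a(q+γd_w+γ'h₂) = 18.60 kPa.
P₁ = ½(4.939+11.44)×1.0 = 8.188; P₂ = ½(11.44+18.60)×1.6 = 24.03; P_w = ½γ_w h₂² = 12.56.
Total = 8.188+24.03+12.56 = 44.78 kN/m.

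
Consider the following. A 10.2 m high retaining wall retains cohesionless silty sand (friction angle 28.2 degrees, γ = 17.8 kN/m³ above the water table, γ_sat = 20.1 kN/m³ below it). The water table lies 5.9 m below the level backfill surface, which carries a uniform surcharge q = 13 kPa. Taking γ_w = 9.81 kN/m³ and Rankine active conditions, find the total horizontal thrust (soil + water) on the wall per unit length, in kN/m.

445 kN/m

K_a = tan²(45° − φ/2) = 0.3582.
γ' = 20.1 − 9.81 = 10.29 kN/m³. h₂ = H − d_w = 4.3 m.
σ'_h: at surface K_a·q = 4.656; at WT K_a(q+γd_w) = 42.27; at base K_a(q+γd_w+γ'h₂) = 58.12 kPa.
P₁ = ½(4.656+42.27)×5.9 = 138.4; P₂ = ½(42.27+58.12)×4.3 = 215.8; P_w = ½γ_w h₂² = 90.69.
Total = 138.4+215.8+90.69 = 445.0 kN/m.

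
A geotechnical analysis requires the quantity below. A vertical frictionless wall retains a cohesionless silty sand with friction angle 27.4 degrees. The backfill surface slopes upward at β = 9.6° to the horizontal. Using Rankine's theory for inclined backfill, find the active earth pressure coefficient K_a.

K_a = cos β · (cos β − √(cos²β − cos²φ)) / (cos β + √(cos²β − cos²φ)).
cos β = 0.9860, cos φ = 0.8878, √(cos²β − cos²φ) = 0.4289.
K_a = 0.9860 × (0.9860 − 0.4289)/(0.9860 + 0.4289) = 0.3882.

0.388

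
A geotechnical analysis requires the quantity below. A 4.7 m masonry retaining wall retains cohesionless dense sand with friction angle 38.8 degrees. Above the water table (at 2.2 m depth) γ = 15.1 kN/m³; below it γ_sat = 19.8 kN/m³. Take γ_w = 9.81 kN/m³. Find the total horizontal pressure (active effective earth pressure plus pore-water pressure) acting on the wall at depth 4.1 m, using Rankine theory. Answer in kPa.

30.6 kPa

K_a = (1 − sin φ)/(1 + sin φ) = 0.2296.
γ' = 19.8 − 9.81 = 9.990 kN/m³.
Effective vertical stress at 4.1 m: σ'_v = 15.1×2.2 + 9.990×1.90 = 52.20 kPa.
σ'_h = K_a σ'_v = 0.2296 × 52.20 = 11.98 kPa; u = γ_w × 1.90 = 18.64 kPa.
Total σ_h = 11.98 + 18.64 = 30.62 kPa.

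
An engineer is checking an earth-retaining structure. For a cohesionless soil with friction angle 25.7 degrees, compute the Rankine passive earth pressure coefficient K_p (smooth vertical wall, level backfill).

2.53

K_p = (1 + sin φ)/(1 − sin φ) = tan²(45° + 25.7°/2) = 2.531.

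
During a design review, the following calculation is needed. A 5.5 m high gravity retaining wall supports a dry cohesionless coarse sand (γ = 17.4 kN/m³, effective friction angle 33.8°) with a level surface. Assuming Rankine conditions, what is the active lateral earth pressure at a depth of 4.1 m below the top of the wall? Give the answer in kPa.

20.3 kPa

K_a = (1 − sin φ)/(1 + sin φ) = 0.2851.
σ_h = K_a γ z = 0.2851 × 17.4 × 4.1 = 20.34 kPa.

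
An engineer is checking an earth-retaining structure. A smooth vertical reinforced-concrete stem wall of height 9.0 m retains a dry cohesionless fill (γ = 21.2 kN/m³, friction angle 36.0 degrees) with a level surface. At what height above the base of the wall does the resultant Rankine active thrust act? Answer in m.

K_a = 0.2596.
The pressure distribution is triangular, so the resultant acts at H/3 above the base = 9.0/3 = 3.000 m.

3.00 m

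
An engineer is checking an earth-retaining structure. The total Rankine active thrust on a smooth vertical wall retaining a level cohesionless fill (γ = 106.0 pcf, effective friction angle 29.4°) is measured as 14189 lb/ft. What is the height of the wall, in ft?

28.0 ft

K_a = 0.3415. P_a = ½ K_a γ H² ⇒ H = √(2P_a/(K_a γ)).
H = √(2×14189/(0.3415×106.0)) = 28.00 ft.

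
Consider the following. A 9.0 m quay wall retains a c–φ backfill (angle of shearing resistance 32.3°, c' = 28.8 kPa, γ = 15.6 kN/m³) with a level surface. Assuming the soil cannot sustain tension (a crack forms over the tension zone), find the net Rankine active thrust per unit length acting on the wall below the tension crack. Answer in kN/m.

K_a = 0.3035; √K_a = 0.5509.
Tension-crack depth z_c = 2c/(γ√K_a) = 2×28.8/(15.6×0.5509) = 6.702 m.
σ_a at base = K_a γ H − 2c√K_a = 0.3035×15.6×9.0 − 2×28.8×0.5509 = 10.88 kPa.
P_a = ½ × 10.88 × (H − z_c) = 0.5×10.88×2.298 = 12.50 kN/m.

12.5 kN/m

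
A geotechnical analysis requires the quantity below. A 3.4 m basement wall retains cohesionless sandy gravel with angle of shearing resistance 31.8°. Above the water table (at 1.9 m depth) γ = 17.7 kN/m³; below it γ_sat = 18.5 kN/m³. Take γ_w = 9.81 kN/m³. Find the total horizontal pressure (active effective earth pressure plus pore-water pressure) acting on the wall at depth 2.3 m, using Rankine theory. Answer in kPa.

K_a = (1 − sin φ)/(1 + sin φ) = 0.3098.
γ' = 18.5 − 9.81 = 8.690 kN/m³.
Effective vertical stress at 2.3 m: σ'_v = 17.7×1.9 + 8.690×0.400 = 37.11 kPa.
σ'_h = K_a σ'_v = 0.3098 × 37.11 = 11.50 kPa; u = γ_w × 0.400 = 3.924 kPa.
Total σ_h = 11.50 + 3.924 = 15.42 kPa.

15.4 kPa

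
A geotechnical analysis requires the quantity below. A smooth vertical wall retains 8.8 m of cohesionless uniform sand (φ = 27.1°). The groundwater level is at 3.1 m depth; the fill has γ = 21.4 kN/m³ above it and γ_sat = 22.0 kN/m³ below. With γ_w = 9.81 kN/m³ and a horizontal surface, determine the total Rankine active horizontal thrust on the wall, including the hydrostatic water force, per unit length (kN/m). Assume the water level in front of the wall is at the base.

413 kN/m

K_a = tan²(45° − φ/2) = 0.3741.
γ' = 22.0 − 9.81 = 12.19 kN/m³. Depth below WT = 5.7 m.
σ'_h at WT = K_a γ d_w = 24.81 kPa; at base = 24.81 + K_a γ' × 5.7 = 50.81 kPa.
P₁ (0–3.1 m) = ½×24.81×3.1 = 38.46. P₂ (3.1–8.8 m) = ½(24.81+50.81)×5.7 = 215.5.
P_w = ½ γ_w h₂² = 0.5×9.81×5.7² = 159.4. Total = 38.46+215.5+159.4 = 413.3 kN/m.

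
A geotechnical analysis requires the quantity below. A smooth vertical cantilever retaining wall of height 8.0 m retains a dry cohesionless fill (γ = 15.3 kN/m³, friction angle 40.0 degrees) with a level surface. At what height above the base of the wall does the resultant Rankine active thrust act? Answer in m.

2.67 m

K_a = 0.2174.
The pressure distribution is triangular, so the resultant acts at H/3 above the base = 8.0/3 = 2.667 m.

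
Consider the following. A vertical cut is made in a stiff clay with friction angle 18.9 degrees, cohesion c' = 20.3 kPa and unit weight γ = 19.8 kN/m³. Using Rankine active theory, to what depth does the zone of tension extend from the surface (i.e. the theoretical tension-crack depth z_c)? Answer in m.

K_a = tan²(45° − 18.9°/2) = 0.5107; √K_a = 0.7146.
The active pressure is zero where K_a γ z = 2c√K_a, so z_c = 2c/(γ√K_a) = 2×20.3/(19.8×0.7146) = 2.869 m.

2.87 m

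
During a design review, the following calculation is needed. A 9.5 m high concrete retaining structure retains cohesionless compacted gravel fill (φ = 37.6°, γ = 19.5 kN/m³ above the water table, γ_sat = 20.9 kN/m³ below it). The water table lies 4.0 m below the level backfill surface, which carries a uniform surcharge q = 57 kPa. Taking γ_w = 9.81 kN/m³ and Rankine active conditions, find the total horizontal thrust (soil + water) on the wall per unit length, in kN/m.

K_a = tan²(45° − φ/2) = 0.2421.
γ' = 20.9 − 9.81 = 11.09 kN/m³. h₂ = H − d_w = 5.5 m.
σ'_h: at surface K_a·q = 13.80; at WT K_a(q+γd_w) = 32.69; at base K_a(q+γd_w+γ'h₂) = 47.46 kPa.
P₁ = ½(13.80+32.69)×4.0 = 92.98; P₂ = ½(32.69+47.46)×5.5 = 220.4; P_w = ½γ_w h₂² = 148.4.
Total = 92.98+220.4+148.4 = 461.7 kN/m.

462 kN/m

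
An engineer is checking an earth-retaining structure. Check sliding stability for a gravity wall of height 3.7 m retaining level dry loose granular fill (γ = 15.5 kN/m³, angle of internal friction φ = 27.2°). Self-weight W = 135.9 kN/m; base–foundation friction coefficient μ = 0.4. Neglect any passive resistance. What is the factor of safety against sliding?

1.38

K_a = tan²(45° − 27.2°/2) = 0.3726.
P_a = ½K_aγH² = 0.5×0.3726×15.5×3.7² = 39.53 kN/m, acting at H/3 = 1.233 m above the base.
FS_sliding = μW / P_a = 0.4×135.9 / 39.53 = 1.375.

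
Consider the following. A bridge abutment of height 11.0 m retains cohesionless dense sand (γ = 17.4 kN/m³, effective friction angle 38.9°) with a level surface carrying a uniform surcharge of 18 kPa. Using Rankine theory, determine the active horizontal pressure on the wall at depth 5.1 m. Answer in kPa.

24.4 kPa

K_a = (1 − sin φ)/(1 + sin φ) = 0.2285.
σ_v = γz + q = 17.4 × 5.1 + 18 = 106.7 kPa.
σ_h = K_a σ_v = 0.2285 × 106.7 = 24.39 kPa.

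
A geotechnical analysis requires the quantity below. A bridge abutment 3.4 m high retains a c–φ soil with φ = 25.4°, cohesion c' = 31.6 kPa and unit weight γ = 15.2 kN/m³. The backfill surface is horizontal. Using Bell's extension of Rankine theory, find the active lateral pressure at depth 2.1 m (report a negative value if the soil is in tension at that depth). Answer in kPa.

-27.2 kPa

K_a = (1 − sin φ)/(1 + sin φ) = 0.3996.
σ_a = K_a γ z − 2c√K_a = 0.3996×15.2×2.1 − 2×31.6×0.6322 = -27.20 kPa.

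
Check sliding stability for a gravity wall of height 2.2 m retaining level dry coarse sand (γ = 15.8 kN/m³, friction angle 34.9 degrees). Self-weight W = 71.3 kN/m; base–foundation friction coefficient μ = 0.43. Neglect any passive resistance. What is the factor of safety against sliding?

2.95

K_a = tan²(45° − 34.9°/2) = 0.2721.
P_a = ½K_aγH² = 0.5×0.2721×15.8×2.2² = 10.41 kN/m, acting at H/3 = 0.7333 m above the base.
FS_sliding = μW / P_a = 0.43×71.3 / 10.41 = 2.946.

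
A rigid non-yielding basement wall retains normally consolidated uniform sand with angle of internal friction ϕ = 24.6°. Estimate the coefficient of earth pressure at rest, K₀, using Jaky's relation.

0.584

K₀ = 1 − sin φ' = 1 − sin 24.6° = 0.5837.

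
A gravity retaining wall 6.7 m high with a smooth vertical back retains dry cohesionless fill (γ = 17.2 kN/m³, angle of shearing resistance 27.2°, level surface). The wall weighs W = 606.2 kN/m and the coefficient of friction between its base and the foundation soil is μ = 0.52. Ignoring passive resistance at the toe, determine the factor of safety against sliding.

K_a = tan²(45° − 27.2°/2) = 0.3726.
P_a = ½K_aγH² = 0.5×0.3726×17.2×6.7² = 143.8 kN/m, acting at H/3 = 2.233 m above the base.
FS_sliding = μW / P_a = 0.52×606.2 / 143.8 = 2.191.

2.19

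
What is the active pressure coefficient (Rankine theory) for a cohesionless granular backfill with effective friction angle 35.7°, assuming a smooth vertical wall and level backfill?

0.263

K_a = tan²(45° − φ/2) = tan²(27.15°) = 0.2630.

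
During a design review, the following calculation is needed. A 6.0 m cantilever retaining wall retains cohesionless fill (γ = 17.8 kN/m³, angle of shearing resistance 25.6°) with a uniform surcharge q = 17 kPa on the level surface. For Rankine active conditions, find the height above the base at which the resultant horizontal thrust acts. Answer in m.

K_a = 0.3966.
Triangular part P₁ = ½K_aγH² = 127.1 at H/3 = 2.000 m; rectangular part P₂ = K_a q H = 40.45 at H/2 = 3.000 m.
ȳ = (P₁·2.000 + P₂·3.000)/(P₁+P₂) = 2.241 m.

2.24 m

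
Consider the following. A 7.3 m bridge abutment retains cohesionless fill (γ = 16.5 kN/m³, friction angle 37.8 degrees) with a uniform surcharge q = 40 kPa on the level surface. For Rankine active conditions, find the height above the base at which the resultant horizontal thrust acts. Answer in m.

2.92 m

K_a = 0.2400.
Triangular part P₁ = ½K_aγH² = 105.5 at H/3 = 2.433 m; rectangular part P₂ = K_a q H = 70.08 at H/2 = 3.650 m.
ȳ = (P₁·2.433 + P₂·3.650)/(P₁+P₂) = 2.919 m.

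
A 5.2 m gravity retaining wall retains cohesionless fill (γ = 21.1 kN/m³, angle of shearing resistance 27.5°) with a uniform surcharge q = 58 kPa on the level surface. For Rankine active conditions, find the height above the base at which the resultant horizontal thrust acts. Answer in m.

K_a = 0.3682.
Triangular part P₁ = ½K_aγH² = 105.0 at H/3 = 1.733 m; rectangular part P₂ = K_a q H = 111.1 at H/2 = 2.600 m.
ȳ = (P₁·1.733 + P₂·2.600)/(P₁+P₂) = 2.179 m.

2.18 m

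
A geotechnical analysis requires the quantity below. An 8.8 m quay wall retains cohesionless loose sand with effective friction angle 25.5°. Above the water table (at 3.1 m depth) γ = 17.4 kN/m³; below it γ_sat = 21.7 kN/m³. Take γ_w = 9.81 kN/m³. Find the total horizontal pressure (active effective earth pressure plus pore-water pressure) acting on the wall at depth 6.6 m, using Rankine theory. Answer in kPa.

72.4 kPa

K_a = (1 − sin φ)/(1 + sin φ) = 0.3981.
γ' = 21.7 − 9.81 = 11.89 kN/m³.
Effective vertical stress at 6.6 m: σ'_v = 17.4×3.1 + 11.89×3.50 = 95.55 kPa.
σ'_h = K_a σ'_v = 0.3981 × 95.55 = 38.04 kPa; u = γ_w × 3.50 = 34.34 kPa.
Total σ_h = 38.04 + 34.34 = 72.38 kPa.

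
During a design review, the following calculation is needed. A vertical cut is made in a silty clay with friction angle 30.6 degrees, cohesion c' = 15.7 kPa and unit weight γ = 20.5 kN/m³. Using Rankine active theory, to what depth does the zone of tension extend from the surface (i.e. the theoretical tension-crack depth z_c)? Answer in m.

2.69 m

K_a = tan²(45° − 30.6°/2) = 0.3253; √K_a = 0.5704.
The active pressure is zero where K_a γ z = 2c√K_a, so z_c = 2c/(γ√K_a) = 2×15.7/(20.5×0.5704) = 2.685 m.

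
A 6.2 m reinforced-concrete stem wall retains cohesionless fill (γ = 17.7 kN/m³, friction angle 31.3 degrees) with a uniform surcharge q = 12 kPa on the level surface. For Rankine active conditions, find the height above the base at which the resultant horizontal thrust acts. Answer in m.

2.25 m

K_a = 0.3162.
Triangular part P₁ = ½K_aγH² = 107.6 at H/3 = 2.067 m; rectangular part P₂ = K_a q H = 23.53 at H/2 = 3.100 m.
ȳ = (P₁·2.067 + P₂·3.100)/(P₁+P₂) = 2.252 m.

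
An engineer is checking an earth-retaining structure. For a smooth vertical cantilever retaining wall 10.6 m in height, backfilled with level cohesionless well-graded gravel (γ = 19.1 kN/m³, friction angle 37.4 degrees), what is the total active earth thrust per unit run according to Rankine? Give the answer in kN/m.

262 kN/m

K_a = tan²(45° − φ/2) = 0.2443.
P_a = ½ K_a γ H² = 0.5 × 0.2443 × 19.1 × 10.6² = 262.1 kN/m.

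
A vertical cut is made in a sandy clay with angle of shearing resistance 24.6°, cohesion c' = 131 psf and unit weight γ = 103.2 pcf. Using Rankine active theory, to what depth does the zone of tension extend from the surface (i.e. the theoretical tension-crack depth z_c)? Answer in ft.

K_a = tan²(45° − 24.6°/2) = 0.4121; √K_a = 0.6420.
The active pressure is zero where K_a γ z = 2c√K_a, so z_c = 2c/(γ√K_a) = 2×131/(103.2×0.6420) = 3.955 ft.

3.95 ft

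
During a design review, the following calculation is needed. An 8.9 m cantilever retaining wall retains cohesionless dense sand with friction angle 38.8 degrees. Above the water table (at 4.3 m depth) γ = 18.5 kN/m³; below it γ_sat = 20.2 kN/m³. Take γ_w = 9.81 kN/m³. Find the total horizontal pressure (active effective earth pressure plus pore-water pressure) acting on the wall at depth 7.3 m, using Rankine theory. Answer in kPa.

K_a = (1 − sin φ)/(1 + sin φ) = 0.2296.
γ' = 20.2 − 9.81 = 10.39 kN/m³.
Effective vertical stress at 7.3 m: σ'_v = 18.5×4.3 + 10.39×3.00 = 110.7 kPa.
σ'_h = K_a σ'_v = 0.2296 × 110.7 = 25.42 kPa; u = γ_w × 3.00 = 29.43 kPa.
Total σ_h = 25.42 + 29.43 = 54.85 kPa.

54.8 kPa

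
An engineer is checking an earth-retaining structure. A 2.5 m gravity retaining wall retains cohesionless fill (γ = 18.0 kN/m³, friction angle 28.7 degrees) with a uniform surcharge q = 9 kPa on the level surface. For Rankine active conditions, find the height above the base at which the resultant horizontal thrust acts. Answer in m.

K_a = 0.3511.
Triangular part P₁ = ½K_aγH² = 19.75 at H/3 = 0.8333 m; rectangular part P₂ = K_a q H = 7.901 at H/2 = 1.250 m.
ȳ = (P₁·0.8333 + P₂·1.250)/(P₁+P₂) = 0.9524 m.

0.952 m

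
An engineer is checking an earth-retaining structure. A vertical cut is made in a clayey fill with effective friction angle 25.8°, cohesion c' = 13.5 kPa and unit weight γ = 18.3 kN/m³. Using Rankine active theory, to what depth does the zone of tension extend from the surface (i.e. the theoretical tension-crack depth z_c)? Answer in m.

2.35 m

K_a = tan²(45° − 25.8°/2) = 0.3935; √K_a = 0.6273.
The active pressure is zero where K_a γ z = 2c√K_a, so z_c = 2c/(γ√K_a) = 2×13.5/(18.3×0.6273) = 2.352 m.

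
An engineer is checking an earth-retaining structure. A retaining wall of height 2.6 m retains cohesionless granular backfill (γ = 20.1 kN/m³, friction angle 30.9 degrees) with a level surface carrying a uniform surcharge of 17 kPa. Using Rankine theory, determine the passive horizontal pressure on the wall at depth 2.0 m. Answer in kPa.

K_p = (1 + sin φ)/(1 − sin φ) = 3.111.
σ_v = γz + q = 20.1 × 2.0 + 17 = 57.20 kPa.
σ_h = K_p σ_v = 3.111 × 57.20 = 178.0 kPa.

178 kPa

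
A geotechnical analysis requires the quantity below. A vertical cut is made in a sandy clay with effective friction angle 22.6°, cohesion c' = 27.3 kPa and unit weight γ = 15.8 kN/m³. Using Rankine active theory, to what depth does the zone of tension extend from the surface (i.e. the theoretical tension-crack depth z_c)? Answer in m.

5.18 m

K_a = tan²(45° − 22.6°/2) = 0.4448; √K_a = 0.6669.
The active pressure is zero where K_a γ z = 2c√K_a, so z_c = 2c/(γ√K_a) = 2×27.3/(15.8×0.6669) = 5.182 m.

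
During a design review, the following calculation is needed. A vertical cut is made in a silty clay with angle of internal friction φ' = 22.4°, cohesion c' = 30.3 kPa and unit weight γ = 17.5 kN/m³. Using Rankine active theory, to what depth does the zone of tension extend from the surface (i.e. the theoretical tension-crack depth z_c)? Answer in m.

5.17 m

K_a = tan²(45° − 22.4°/2) = 0.4482; √K_a = 0.6694.
The active pressure is zero where K_a γ z = 2c√K_a, so z_c = 2c/(γ√K_a) = 2×30.3/(17.5×0.6694) = 5.173 m.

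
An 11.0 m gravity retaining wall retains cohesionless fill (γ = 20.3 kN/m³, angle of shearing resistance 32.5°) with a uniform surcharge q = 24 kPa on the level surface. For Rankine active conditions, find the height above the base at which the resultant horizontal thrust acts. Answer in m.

3.99 m

K_a = 0.3010.
Triangular part P₁ = ½K_aγH² = 369.7 at H/3 = 3.667 m; rectangular part P₂ = K_a q H = 79.46 at H/2 = 5.500 m.
ȳ = (P₁·3.667 + P₂·5.500)/(P₁+P₂) = 3.991 m.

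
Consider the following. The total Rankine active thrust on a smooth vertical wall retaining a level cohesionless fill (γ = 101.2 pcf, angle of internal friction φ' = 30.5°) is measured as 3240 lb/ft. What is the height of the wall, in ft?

14.0 ft

K_a = 0.3267. P_a = ½ K_a γ H² ⇒ H = √(2P_a/(K_a γ)).
H = √(2×3240/(0.3267×101.2)) = 14.00 ft.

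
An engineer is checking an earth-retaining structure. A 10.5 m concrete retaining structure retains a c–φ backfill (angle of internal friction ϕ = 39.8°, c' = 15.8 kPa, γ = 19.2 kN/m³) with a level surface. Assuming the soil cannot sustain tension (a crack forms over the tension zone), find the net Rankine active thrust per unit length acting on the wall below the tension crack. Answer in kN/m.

103 kN/m

K_a = 0.2194; √K_a = 0.4684.
Tension-crack depth z_c = 2c/(γ√K_a) = 2×15.8/(19.2×0.4684) = 3.513 m.
σ_a at base = K_a γ H − 2c√K_a = 0.2194×19.2×10.5 − 2×15.8×0.4684 = 29.43 kPa.
P_a = ½ × 29.43 × (H − z_c) = 0.5×29.43×6.987 = 102.8 kN/m.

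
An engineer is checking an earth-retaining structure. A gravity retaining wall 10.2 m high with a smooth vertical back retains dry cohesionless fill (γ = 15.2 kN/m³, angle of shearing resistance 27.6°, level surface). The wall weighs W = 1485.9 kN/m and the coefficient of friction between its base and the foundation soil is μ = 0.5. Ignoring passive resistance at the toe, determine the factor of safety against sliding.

2.56

K_a = tan²(45° − 27.6°/2) = 0.3668.
P_a = ½K_aγH² = 0.5×0.3668×15.2×10.2² = 290.0 kN/m, acting at H/3 = 3.400 m above the base.
FS_sliding = μW / P_a = 0.5×1485.9 / 290.0 = 2.562.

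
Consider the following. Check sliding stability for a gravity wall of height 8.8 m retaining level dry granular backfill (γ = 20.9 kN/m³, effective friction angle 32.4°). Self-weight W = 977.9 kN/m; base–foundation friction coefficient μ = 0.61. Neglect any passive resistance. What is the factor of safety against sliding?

K_a = tan²(45° − 32.4°/2) = 0.3022.
P_a = ½K_aγH² = 0.5×0.3022×20.9×8.8² = 244.6 kN/m, acting at H/3 = 2.933 m above the base.
FS_sliding = μW / P_a = 0.61×977.9 / 244.6 = 2.439.

2.44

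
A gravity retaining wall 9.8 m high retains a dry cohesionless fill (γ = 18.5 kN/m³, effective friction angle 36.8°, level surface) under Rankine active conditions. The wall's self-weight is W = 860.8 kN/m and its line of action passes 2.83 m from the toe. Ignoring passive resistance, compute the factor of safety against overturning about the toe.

K_a = tan²(45° − 36.8°/2) = 0.2508.
P_a = ½K_aγH² = 0.5×0.2508×18.5×9.8² = 222.8 kN/m, acting at H/3 = 3.267 m above the base.
Overturning moment M_o = P_a × H/3 = 222.8 × 3.267 = 727.7.
Resisting moment M_r = W × 2.83 = 860.8 × 2.83 = 2436.
FS_overturning = M_r/M_o = 2436/727.7 = 3.348.

3.35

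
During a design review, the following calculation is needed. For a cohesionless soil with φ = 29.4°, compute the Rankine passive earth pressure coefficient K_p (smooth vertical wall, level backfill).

K_p = (1 + sin φ)/(1 − sin φ) = tan²(45° + 29.4°/2) = 2.929.

2.93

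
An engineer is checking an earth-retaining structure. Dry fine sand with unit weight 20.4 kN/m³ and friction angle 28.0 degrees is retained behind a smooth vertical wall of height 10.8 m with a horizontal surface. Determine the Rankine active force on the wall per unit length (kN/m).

K_a = tan²(45° − φ/2) = 0.3610.
P_a = ½ K_a γ H² = 0.5 × 0.3610 × 20.4 × 10.8² = 429.5 kN/m.

430 kN/m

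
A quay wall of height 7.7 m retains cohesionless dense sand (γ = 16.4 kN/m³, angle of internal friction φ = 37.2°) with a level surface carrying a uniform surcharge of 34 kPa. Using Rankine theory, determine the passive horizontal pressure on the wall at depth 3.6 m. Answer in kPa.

K_p = (1 + sin φ)/(1 − sin φ) = 4.058.
σ_v = γz + q = 16.4 × 3.6 + 34 = 93.04 kPa.
σ_h = K_p σ_v = 4.058 × 93.04 = 377.6 kPa.

378 kPa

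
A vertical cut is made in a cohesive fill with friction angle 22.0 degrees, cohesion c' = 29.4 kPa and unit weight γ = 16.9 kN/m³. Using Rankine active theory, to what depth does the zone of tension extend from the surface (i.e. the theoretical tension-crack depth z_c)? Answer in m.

5.16 m

K_a = tan²(45° − 22.0°/2) = 0.4550; √K_a = 0.6745.
The active pressure is zero where K_a γ z = 2c√K_a, so z_c = 2c/(γ√K_a) = 2×29.4/(16.9×0.6745) = 5.158 m.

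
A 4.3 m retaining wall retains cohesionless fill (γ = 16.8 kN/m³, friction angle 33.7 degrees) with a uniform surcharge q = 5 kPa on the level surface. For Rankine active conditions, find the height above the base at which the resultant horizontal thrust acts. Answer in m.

1.52 m

K_a = 0.2863.
Triangular part P₁ = ½K_aγH² = 44.47 at H/3 = 1.433 m; rectangular part P₂ = K_a q H = 6.155 at H/2 = 2.150 m.
ȳ = (P₁·1.433 + P₂·2.150)/(P₁+P₂) = 1.520 m.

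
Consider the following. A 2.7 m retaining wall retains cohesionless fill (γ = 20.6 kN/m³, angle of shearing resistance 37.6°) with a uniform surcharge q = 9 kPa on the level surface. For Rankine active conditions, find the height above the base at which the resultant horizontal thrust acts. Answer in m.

1.01 m

K_a = 0.2421.
Triangular part P₁ = ½K_aγH² = 18.18 at H/3 = 0.9000 m; rectangular part P₂ = K_a q H = 5.884 at H/2 = 1.350 m.
ȳ = (P₁·0.9000 + P₂·1.350)/(P₁+P₂) = 1.010 m.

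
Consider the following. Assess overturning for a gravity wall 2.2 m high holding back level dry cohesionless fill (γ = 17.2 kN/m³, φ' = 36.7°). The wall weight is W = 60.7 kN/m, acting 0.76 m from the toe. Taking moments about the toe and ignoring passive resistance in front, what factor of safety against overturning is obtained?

K_a = tan²(45° − 36.7°/2) = 0.2519.
P_a = ½K_aγH² = 0.5×0.2519×17.2×2.2² = 10.48 kN/m, acting at H/3 = 0.7333 m above the base.
Overturning moment M_o = P_a × H/3 = 10.48 × 0.7333 = 7.688.
Resisting moment M_r = W × 0.76 = 60.7 × 0.76 = 46.13.
FS_overturning = M_r/M_o = 46.13/7.688 = 6.001.

6.00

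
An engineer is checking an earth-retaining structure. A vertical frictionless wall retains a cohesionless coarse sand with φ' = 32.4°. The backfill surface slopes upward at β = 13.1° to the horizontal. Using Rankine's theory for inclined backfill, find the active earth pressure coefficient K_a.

K_a = cos β · (cos β − √(cos²β − cos²φ)) / (cos β + √(cos²β − cos²φ)).
cos β = 0.9740, cos φ = 0.8443, √(cos²β − cos²φ) = 0.4855.
K_a = 0.9740 × (0.9740 − 0.4855)/(0.9740 + 0.4855) = 0.3260.

0.326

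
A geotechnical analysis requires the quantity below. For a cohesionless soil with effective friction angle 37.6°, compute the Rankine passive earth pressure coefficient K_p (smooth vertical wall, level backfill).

4.13

K_p = (1 + sin φ)/(1 − sin φ) = tan²(45° + 37.6°/2) = 4.130.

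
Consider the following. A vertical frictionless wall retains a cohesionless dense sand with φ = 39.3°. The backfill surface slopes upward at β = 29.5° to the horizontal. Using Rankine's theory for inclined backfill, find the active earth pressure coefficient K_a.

0.324

K_a = cos β · (cos β − √(cos²β − cos²φ)) / (cos β + √(cos²β − cos²φ)).
cos β = 0.8704, cos φ = 0.7738, √(cos²β − cos²φ) = 0.3984.
K_a = 0.8704 × (0.8704 − 0.3984)/(0.8704 + 0.3984) = 0.3238.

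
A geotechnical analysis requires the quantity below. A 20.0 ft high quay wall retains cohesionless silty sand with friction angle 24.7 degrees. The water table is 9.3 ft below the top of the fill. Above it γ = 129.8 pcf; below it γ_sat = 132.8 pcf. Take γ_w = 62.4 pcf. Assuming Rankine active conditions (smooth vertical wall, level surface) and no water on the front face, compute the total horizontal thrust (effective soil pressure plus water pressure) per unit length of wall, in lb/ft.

12800 lb/ft

K_a = tan²(45° − φ/2) = 0.4106.
γ' = 132.8 − 62.4 = 70.40 pcf. Depth below WT = 10.7 ft.
σ'_h at WT = K_a γ d_w = 495.6 psf; at base = 495.6 + K_a γ' × 10.7 = 804.9 psf.
P₁ (0–9.3 ft) = ½×495.6×9.3 = 2305. P₂ (9.3–20.0 ft) = ½(495.6+804.9)×10.7 = 6958.
P_w = ½ γ_w h₂² = 0.5×62.4×10.7² = 3572. Total = 2305+6958+3572 = 12830 lb/ft.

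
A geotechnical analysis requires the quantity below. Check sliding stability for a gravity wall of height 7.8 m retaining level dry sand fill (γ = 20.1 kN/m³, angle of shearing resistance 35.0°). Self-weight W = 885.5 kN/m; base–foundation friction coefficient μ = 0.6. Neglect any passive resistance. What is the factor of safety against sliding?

K_a = tan²(45° − 35.0°/2) = 0.2710.
P_a = ½K_aγH² = 0.5×0.2710×20.1×7.8² = 165.7 kN/m, acting at H/3 = 2.600 m above the base.
FS_sliding = μW / P_a = 0.6×885.5 / 165.7 = 3.206.

3.21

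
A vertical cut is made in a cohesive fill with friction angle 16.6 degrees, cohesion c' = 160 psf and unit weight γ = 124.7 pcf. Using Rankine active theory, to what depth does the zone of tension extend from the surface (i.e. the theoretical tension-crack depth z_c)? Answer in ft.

K_a = tan²(45° − 16.6°/2) = 0.5556; √K_a = 0.7454.
The active pressure is zero where K_a γ z = 2c√K_a, so z_c = 2c/(γ√K_a) = 2×160/(124.7×0.7454) = 3.443 ft.

3.44 ft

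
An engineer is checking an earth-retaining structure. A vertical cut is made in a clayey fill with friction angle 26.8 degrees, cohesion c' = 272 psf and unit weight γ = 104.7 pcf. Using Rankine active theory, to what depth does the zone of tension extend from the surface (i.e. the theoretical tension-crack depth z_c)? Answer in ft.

K_a = tan²(45° − 26.8°/2) = 0.3785; √K_a = 0.6152.
The active pressure is zero where K_a γ z = 2c√K_a, so z_c = 2c/(γ√K_a) = 2×272/(104.7×0.6152) = 8.446 ft.

8.45 ft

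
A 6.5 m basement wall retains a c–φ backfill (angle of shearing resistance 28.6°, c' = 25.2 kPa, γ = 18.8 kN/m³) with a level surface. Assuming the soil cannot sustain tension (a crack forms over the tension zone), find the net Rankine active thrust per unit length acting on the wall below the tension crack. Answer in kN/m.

K_a = 0.3525; √K_a = 0.5938.
Tension-crack depth z_c = 2c/(γ√K_a) = 2×25.2/(18.8×0.5938) = 4.515 m.
σ_a at base = K_a γ H − 2c√K_a = 0.3525×18.8×6.5 − 2×25.2×0.5938 = 13.16 kPa.
P_a = ½ × 13.16 × (H − z_c) = 0.5×13.16×1.985 = 13.06 kN/m.

13.1 kN/m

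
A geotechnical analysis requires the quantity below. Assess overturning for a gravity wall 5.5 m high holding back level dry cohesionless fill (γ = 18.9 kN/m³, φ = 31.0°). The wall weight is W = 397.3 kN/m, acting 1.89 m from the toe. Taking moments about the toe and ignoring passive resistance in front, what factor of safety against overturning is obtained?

4.48

K_a = tan²(45° − 31.0°/2) = 0.3201.
P_a = ½K_aγH² = 0.5×0.3201×18.9×5.5² = 91.50 kN/m, acting at H/3 = 1.833 m above the base.
Overturning moment M_o = P_a × H/3 = 91.50 × 1.833 = 167.8.
Resisting moment M_r = W × 1.89 = 397.3 × 1.89 = 750.9.
FS_overturning = M_r/M_o = 750.9/167.8 = 4.476.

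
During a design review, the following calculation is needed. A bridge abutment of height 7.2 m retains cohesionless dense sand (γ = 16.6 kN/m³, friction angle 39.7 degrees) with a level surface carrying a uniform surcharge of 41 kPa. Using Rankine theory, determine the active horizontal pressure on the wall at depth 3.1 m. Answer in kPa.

K_a = (1 − sin φ)/(1 + sin φ) = 0.2204.
σ_v = γz + q = 16.6 × 3.1 + 41 = 92.46 kPa.
σ_h = K_a σ_v = 0.2204 × 92.46 = 20.38 kPa.

20.4 kPa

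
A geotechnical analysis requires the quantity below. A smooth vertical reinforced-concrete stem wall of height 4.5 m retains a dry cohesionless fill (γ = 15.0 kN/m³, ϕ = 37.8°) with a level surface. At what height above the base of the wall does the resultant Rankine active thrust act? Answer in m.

1.50 m

K_a = 0.2400.
The pressure distribution is triangular, so the resultant acts at H/3 above the base = 4.5/3 = 1.500 m.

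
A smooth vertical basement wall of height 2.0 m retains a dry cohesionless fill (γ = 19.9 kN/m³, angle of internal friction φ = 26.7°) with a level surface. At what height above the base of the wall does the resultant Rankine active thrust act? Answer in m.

K_a = 0.3800.
The pressure distribution is triangular, so the resultant acts at H/3 above the base = 2.0/3 = 0.6667 m.

0.667 m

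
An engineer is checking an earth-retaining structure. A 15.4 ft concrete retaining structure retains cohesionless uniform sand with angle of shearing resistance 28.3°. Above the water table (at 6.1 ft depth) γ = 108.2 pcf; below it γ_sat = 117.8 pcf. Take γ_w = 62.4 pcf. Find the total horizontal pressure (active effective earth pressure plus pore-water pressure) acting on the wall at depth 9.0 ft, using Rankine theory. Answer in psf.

474 psf

K_a = (1 − sin φ)/(1 + sin φ) = 0.3568.
γ' = 117.8 − 62.4 = 55.40 pcf.
Effective vertical stress at 9.0 ft: σ'_v = 108.2×6.1 + 55.40×2.90 = 820.7 psf.
σ'_h = K_a σ'_v = 0.3568 × 820.7 = 292.8 psf; u = γ_w × 2.90 = 181.0 psf.
Total σ_h = 292.8 + 181.0 = 473.8 psf.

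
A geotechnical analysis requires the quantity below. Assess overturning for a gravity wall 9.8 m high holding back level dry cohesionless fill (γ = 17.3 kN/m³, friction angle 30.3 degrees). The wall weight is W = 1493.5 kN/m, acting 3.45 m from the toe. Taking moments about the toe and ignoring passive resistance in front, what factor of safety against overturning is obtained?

K_a = tan²(45° − 30.3°/2) = 0.3293.
P_a = ½K_aγH² = 0.5×0.3293×17.3×9.8² = 273.6 kN/m, acting at H/3 = 3.267 m above the base.
Overturning moment M_o = P_a × H/3 = 273.6 × 3.267 = 893.7.
Resisting moment M_r = W × 3.45 = 1493.5 × 3.45 = 5153.
FS_overturning = M_r/M_o = 5153/893.7 = 5.765.

5.77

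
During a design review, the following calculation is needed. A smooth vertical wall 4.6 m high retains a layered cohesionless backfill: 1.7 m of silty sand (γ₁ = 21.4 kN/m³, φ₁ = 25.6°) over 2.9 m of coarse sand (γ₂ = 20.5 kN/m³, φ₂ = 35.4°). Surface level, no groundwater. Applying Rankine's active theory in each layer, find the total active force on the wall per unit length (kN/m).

K_a1 = tan²(45°−25.6°/2) = 0.3966; K_a2 = tan²(45°−35.4°/2) = 0.2664.
Layer 1: σ at base = K_a1 γ₁ h₁ = 14.43 kPa; P₁ = ½×14.43×1.7 = 12.26.
Layer 2: σ_v at top = γ₁h₁ = 36.38; σ_h top = K_a2×36.38 = 9.692; σ_h base = K_a2×(36.38+20.5×2.9) = 25.53.
P₂ = ½(9.692+25.53)×2.9 = 51.07. Total P_a = 12.26+51.07 = 63.33 kN/m.

63.3 kN/m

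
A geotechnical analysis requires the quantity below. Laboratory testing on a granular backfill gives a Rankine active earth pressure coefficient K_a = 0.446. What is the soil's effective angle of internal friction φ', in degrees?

K_a = tan²(45° − φ/2) ⇒ 45° − φ/2 = arctan(√0.446) = 33.74°.
φ = 2(45° − 33.74°) = 22.53°.

22.5°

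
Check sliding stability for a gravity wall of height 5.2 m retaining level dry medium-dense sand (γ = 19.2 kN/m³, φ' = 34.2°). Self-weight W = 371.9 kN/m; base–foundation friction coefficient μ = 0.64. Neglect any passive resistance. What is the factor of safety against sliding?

K_a = tan²(45° − 34.2°/2) = 0.2803.
P_a = ½K_aγH² = 0.5×0.2803×19.2×5.2² = 72.77 kN/m, acting at H/3 = 1.733 m above the base.
FS_sliding = μW / P_a = 0.64×371.9 / 72.77 = 3.271.

3.27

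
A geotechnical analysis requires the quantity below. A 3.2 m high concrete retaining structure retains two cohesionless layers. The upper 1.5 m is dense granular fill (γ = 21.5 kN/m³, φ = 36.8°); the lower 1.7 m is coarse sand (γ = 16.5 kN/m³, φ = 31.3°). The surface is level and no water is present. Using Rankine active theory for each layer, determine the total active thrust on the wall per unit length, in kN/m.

K_a1 = tan²(45°−36.8°/2) = 0.2508; K_a2 = tan²(45°−31.3°/2) = 0.3162.
Layer 1: σ at base = K_a1 γ₁ h₁ = 8.087 kPa; P₁ = ½×8.087×1.5 = 6.065.
Layer 2: σ_v at top = γ₁h₁ = 32.25; σ_h top = K_a2×32.25 = 10.20; σ_h base = K_a2×(32.25+16.5×1.7) = 19.07.
P₂ = ½(10.20+19.07)×1.7 = 24.88. Total P_a = 6.065+24.88 = 30.94 kN/m.

30.9 kN/m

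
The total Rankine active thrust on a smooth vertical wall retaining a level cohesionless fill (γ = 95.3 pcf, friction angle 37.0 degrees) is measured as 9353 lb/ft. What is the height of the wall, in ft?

K_a = 0.2486. P_a = ½ K_a γ H² ⇒ H = √(2P_a/(K_a γ)).
H = √(2×9353/(0.2486×95.3)) = 28.10 ft.

28.1 ft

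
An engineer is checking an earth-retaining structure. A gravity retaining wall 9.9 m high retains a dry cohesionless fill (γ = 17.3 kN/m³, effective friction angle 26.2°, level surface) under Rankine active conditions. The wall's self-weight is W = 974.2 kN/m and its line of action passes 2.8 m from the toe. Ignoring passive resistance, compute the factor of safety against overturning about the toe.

2.52

K_a = tan²(45° − 26.2°/2) = 0.3874.
P_a = ½K_aγH² = 0.5×0.3874×17.3×9.9² = 328.5 kN/m, acting at H/3 = 3.300 m above the base.
Overturning moment M_o = P_a × H/3 = 328.5 × 3.300 = 1084.
Resisting moment M_r = W × 2.8 = 974.2 × 2.8 = 2728.
FS_overturning = M_r/M_o = 2728/1084 = 2.517.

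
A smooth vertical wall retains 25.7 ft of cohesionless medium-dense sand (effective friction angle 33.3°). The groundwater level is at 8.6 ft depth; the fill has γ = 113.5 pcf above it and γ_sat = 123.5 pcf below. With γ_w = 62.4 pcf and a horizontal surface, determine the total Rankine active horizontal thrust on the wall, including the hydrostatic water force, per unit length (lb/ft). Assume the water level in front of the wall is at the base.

17800 lb/ft

K_a = tan²(45° − φ/2) = 0.2911.
γ' = 123.5 − 62.4 = 61.10 pcf. Depth below WT = 17.1 ft.
σ'_h at WT = K_a γ d_w = 284.2 psf; at base = 284.2 + K_a γ' × 17.1 = 588.4 psf.
P₁ (0–8.6 ft) = ½×284.2×8.6 = 1222. P₂ (8.6–25.7 ft) = ½(284.2+588.4)×17.1 = 7460.
P_w = ½ γ_w h₂² = 0.5×62.4×17.1² = 9123. Total = 1222+7460+9123 = 17810 lb/ft.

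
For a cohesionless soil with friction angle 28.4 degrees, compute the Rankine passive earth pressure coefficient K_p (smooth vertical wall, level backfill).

2.81

K_p = (1 + sin φ)/(1 − sin φ) = tan²(45° + 28.4°/2) = 2.814.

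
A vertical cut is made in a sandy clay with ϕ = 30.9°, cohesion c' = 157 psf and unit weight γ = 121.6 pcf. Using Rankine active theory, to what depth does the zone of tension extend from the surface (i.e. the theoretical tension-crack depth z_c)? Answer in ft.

4.55 ft

K_a = tan²(45° − 30.9°/2) = 0.3214; √K_a = 0.5669.
The active pressure is zero where K_a γ z = 2c√K_a, so z_c = 2c/(γ√K_a) = 2×157/(121.6×0.5669) = 4.555 ft.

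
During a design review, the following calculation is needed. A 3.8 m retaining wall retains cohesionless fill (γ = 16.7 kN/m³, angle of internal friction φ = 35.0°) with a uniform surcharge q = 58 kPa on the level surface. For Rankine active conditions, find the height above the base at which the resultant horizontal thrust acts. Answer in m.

K_a = 0.2710.
Triangular part P₁ = ½K_aγH² = 32.67 at H/3 = 1.267 m; rectangular part P₂ = K_a q H = 59.73 at H/2 = 1.900 m.
ȳ = (P₁·1.267 + P₂·1.900)/(P₁+P₂) = 1.676 m.

1.68 m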